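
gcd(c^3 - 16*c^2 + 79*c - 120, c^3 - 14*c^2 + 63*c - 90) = c^2 - 8*c + 15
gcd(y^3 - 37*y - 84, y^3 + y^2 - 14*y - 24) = y + 3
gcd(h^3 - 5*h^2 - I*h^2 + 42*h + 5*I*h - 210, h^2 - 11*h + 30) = h - 5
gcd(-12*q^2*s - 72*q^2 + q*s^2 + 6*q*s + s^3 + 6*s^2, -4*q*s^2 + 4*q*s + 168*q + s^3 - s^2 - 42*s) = s + 6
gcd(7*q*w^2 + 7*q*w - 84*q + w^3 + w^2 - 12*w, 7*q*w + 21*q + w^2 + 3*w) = 7*q + w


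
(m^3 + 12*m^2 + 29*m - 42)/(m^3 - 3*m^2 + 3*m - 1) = (m^2 + 13*m + 42)/(m^2 - 2*m + 1)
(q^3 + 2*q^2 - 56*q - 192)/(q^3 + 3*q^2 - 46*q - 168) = (q - 8)/(q - 7)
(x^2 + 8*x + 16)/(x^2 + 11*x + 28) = (x + 4)/(x + 7)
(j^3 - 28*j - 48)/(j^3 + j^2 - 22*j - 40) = (j - 6)/(j - 5)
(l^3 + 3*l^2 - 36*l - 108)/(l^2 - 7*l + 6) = (l^2 + 9*l + 18)/(l - 1)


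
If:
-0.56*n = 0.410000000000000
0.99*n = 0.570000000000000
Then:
No Solution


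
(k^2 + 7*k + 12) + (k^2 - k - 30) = 2*k^2 + 6*k - 18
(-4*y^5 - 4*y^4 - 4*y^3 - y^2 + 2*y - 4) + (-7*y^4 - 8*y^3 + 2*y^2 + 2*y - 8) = -4*y^5 - 11*y^4 - 12*y^3 + y^2 + 4*y - 12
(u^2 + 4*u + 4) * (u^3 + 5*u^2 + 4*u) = u^5 + 9*u^4 + 28*u^3 + 36*u^2 + 16*u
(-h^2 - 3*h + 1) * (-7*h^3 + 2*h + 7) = 7*h^5 + 21*h^4 - 9*h^3 - 13*h^2 - 19*h + 7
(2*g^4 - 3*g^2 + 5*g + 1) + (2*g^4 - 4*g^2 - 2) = 4*g^4 - 7*g^2 + 5*g - 1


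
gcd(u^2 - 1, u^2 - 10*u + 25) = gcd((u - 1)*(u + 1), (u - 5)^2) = 1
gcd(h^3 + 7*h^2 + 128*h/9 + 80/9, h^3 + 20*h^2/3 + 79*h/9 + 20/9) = h + 4/3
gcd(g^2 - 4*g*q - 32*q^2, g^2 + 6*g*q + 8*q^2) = g + 4*q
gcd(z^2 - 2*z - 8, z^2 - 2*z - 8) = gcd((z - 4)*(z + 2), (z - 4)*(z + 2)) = z^2 - 2*z - 8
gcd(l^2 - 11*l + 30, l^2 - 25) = l - 5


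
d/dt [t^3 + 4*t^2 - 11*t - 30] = 3*t^2 + 8*t - 11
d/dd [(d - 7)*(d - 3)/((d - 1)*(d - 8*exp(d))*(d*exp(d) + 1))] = (-(d - 7)*(d - 3)*(d - 1)*(d + 1)*(d - 8*exp(d))*exp(d) + (d - 7)*(d - 3)*(d - 1)*(d*exp(d) + 1)*(8*exp(d) - 1) - (d - 7)*(d - 3)*(d - 8*exp(d))*(d*exp(d) + 1) + 2*(d - 5)*(d - 1)*(d - 8*exp(d))*(d*exp(d) + 1))/((d - 1)^2*(d - 8*exp(d))^2*(d*exp(d) + 1)^2)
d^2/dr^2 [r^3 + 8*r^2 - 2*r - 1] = 6*r + 16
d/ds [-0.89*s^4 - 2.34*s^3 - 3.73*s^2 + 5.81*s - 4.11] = -3.56*s^3 - 7.02*s^2 - 7.46*s + 5.81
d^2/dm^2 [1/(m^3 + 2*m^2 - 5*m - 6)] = 2*(-(3*m + 2)*(m^3 + 2*m^2 - 5*m - 6) + (3*m^2 + 4*m - 5)^2)/(m^3 + 2*m^2 - 5*m - 6)^3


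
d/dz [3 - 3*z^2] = -6*z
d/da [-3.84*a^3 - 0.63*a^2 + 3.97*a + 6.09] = -11.52*a^2 - 1.26*a + 3.97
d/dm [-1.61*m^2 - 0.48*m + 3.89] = -3.22*m - 0.48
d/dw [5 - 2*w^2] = -4*w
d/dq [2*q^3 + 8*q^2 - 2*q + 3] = 6*q^2 + 16*q - 2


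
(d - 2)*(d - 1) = d^2 - 3*d + 2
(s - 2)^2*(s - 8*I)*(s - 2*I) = s^4 - 4*s^3 - 10*I*s^3 - 12*s^2 + 40*I*s^2 + 64*s - 40*I*s - 64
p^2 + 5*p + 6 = (p + 2)*(p + 3)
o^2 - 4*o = o*(o - 4)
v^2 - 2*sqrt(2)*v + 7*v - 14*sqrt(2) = (v + 7)*(v - 2*sqrt(2))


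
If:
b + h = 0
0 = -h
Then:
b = 0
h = 0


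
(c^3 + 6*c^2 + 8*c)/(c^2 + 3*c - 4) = c*(c + 2)/(c - 1)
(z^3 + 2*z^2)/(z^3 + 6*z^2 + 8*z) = z/(z + 4)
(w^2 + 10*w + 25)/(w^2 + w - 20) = (w + 5)/(w - 4)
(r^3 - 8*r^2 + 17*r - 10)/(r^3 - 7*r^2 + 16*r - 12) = (r^2 - 6*r + 5)/(r^2 - 5*r + 6)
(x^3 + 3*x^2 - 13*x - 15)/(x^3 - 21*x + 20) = (x^2 - 2*x - 3)/(x^2 - 5*x + 4)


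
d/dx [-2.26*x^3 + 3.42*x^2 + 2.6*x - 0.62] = -6.78*x^2 + 6.84*x + 2.6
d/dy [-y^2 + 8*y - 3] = 8 - 2*y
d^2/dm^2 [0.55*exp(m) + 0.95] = 0.55*exp(m)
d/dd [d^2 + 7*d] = 2*d + 7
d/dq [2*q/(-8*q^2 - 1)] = 2*(8*q^2 - 1)/(8*q^2 + 1)^2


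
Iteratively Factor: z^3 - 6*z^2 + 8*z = (z - 2)*(z^2 - 4*z) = z*(z - 2)*(z - 4)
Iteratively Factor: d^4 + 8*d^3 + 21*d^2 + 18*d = (d + 3)*(d^3 + 5*d^2 + 6*d) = d*(d + 3)*(d^2 + 5*d + 6) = d*(d + 2)*(d + 3)*(d + 3)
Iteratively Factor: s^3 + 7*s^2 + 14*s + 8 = (s + 4)*(s^2 + 3*s + 2) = (s + 1)*(s + 4)*(s + 2)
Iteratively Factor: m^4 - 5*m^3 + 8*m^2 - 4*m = (m)*(m^3 - 5*m^2 + 8*m - 4) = m*(m - 2)*(m^2 - 3*m + 2) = m*(m - 2)*(m - 1)*(m - 2)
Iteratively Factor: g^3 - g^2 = (g)*(g^2 - g) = g*(g - 1)*(g)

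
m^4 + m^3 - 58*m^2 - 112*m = m*(m - 8)*(m + 2)*(m + 7)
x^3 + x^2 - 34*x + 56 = (x - 4)*(x - 2)*(x + 7)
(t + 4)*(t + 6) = t^2 + 10*t + 24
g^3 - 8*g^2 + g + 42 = (g - 7)*(g - 3)*(g + 2)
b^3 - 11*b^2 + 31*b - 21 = (b - 7)*(b - 3)*(b - 1)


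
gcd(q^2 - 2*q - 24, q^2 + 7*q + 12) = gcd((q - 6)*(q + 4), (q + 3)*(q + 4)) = q + 4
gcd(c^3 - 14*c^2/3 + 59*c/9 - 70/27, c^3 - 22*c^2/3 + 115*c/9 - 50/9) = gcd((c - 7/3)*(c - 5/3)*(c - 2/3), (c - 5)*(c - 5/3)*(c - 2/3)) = c^2 - 7*c/3 + 10/9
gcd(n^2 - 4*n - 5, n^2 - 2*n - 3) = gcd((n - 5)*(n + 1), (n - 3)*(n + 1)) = n + 1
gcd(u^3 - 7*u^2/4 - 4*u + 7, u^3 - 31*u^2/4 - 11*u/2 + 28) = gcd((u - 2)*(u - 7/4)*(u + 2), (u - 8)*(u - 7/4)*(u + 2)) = u^2 + u/4 - 7/2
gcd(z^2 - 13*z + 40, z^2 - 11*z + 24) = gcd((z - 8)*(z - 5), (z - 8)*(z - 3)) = z - 8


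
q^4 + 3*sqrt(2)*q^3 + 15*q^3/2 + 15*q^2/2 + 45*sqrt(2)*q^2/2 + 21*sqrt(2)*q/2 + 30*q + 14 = (q + 7)*(q + 2*sqrt(2))*(sqrt(2)*q/2 + 1)*(sqrt(2)*q + sqrt(2)/2)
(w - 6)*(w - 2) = w^2 - 8*w + 12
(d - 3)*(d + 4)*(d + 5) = d^3 + 6*d^2 - 7*d - 60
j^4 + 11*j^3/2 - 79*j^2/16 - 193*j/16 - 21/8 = (j - 7/4)*(j + 1/4)*(j + 1)*(j + 6)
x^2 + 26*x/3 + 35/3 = (x + 5/3)*(x + 7)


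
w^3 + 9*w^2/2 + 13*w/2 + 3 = (w + 1)*(w + 3/2)*(w + 2)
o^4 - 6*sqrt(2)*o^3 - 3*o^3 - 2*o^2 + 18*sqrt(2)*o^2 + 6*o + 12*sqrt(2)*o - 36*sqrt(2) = (o - 3)*(o - 6*sqrt(2))*(o - sqrt(2))*(o + sqrt(2))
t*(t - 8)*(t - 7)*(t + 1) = t^4 - 14*t^3 + 41*t^2 + 56*t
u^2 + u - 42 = (u - 6)*(u + 7)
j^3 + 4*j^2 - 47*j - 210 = (j - 7)*(j + 5)*(j + 6)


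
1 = 1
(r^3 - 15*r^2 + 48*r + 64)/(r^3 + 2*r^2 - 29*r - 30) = (r^2 - 16*r + 64)/(r^2 + r - 30)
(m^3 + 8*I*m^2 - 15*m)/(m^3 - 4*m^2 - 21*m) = (-m^2 - 8*I*m + 15)/(-m^2 + 4*m + 21)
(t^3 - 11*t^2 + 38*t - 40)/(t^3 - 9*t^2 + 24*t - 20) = (t - 4)/(t - 2)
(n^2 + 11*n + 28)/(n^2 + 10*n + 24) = (n + 7)/(n + 6)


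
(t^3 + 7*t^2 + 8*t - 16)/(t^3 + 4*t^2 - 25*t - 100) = (t^2 + 3*t - 4)/(t^2 - 25)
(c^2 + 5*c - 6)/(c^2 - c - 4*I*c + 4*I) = (c + 6)/(c - 4*I)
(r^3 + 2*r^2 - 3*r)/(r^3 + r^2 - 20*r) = (r^2 + 2*r - 3)/(r^2 + r - 20)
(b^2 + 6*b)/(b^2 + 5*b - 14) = b*(b + 6)/(b^2 + 5*b - 14)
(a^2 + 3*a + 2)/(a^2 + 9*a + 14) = (a + 1)/(a + 7)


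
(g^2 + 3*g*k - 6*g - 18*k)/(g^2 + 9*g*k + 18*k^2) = (g - 6)/(g + 6*k)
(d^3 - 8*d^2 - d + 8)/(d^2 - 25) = (d^3 - 8*d^2 - d + 8)/(d^2 - 25)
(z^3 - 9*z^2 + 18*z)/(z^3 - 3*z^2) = (z - 6)/z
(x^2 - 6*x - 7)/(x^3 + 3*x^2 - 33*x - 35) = (x - 7)/(x^2 + 2*x - 35)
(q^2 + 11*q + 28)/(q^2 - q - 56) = (q + 4)/(q - 8)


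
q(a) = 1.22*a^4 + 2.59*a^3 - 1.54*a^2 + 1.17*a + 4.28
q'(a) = 4.88*a^3 + 7.77*a^2 - 3.08*a + 1.17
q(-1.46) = -3.23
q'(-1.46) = 7.04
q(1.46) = 16.31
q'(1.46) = 28.42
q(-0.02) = 4.26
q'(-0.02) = 1.23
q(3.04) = 170.57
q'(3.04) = 200.72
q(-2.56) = 0.14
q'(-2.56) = -21.90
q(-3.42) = 45.56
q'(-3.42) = -92.62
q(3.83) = 394.20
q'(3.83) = 377.52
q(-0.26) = 3.83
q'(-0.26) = 2.41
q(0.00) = 4.28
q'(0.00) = 1.17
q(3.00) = 162.68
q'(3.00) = 193.62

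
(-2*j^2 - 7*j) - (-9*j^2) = 7*j^2 - 7*j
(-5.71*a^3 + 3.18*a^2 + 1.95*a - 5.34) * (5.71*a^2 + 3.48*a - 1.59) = -32.6041*a^5 - 1.713*a^4 + 31.2798*a^3 - 28.7616*a^2 - 21.6837*a + 8.4906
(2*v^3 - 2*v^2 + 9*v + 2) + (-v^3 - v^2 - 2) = v^3 - 3*v^2 + 9*v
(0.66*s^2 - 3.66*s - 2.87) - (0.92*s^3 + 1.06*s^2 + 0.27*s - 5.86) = -0.92*s^3 - 0.4*s^2 - 3.93*s + 2.99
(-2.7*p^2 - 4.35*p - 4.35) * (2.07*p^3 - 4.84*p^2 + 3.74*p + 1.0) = -5.589*p^5 + 4.0635*p^4 + 1.9515*p^3 + 2.085*p^2 - 20.619*p - 4.35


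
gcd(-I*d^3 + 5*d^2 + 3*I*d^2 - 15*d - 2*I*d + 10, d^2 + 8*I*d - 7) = 1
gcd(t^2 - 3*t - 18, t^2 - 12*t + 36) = t - 6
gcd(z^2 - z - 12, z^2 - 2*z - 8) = z - 4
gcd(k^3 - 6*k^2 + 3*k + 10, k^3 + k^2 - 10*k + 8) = k - 2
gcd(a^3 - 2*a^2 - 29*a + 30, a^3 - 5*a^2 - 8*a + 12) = a^2 - 7*a + 6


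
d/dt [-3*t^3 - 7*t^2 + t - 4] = -9*t^2 - 14*t + 1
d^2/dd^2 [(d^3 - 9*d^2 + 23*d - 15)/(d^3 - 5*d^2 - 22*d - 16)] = 2*(-4*d^6 + 135*d^5 - 933*d^4 + 2067*d^3 + 5289*d^2 - 10422*d - 16460)/(d^9 - 15*d^8 + 9*d^7 + 487*d^6 + 282*d^5 - 6348*d^4 - 20440*d^3 - 27072*d^2 - 16896*d - 4096)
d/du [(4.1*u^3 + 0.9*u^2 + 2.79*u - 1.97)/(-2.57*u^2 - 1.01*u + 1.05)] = (-10.537*u^4 - 8.282*u^3 + 19.1763*u^2 - 8.2358*u + 0.9398)/(6.6049*u^4 + 5.1914*u^3 - 4.3769*u^2 - 2.121*u + 1.1025)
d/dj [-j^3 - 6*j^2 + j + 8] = -3*j^2 - 12*j + 1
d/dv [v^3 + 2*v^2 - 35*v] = 3*v^2 + 4*v - 35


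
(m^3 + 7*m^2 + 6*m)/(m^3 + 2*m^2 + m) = (m + 6)/(m + 1)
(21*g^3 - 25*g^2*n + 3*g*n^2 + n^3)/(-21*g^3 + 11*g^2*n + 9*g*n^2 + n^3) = (-3*g + n)/(3*g + n)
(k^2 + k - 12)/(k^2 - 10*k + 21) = (k + 4)/(k - 7)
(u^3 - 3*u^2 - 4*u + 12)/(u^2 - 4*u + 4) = (u^2 - u - 6)/(u - 2)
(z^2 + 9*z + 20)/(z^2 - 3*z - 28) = (z + 5)/(z - 7)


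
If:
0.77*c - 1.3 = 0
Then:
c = 1.69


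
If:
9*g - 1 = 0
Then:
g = 1/9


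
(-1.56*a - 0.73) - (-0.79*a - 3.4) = 2.67 - 0.77*a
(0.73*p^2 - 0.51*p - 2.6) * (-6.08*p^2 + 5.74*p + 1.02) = -4.4384*p^4 + 7.291*p^3 + 13.6252*p^2 - 15.4442*p - 2.652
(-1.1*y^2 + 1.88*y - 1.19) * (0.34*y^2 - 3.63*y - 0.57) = -0.374*y^4 + 4.6322*y^3 - 6.602*y^2 + 3.2481*y + 0.6783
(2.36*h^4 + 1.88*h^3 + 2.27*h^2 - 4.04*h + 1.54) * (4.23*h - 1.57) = 9.9828*h^5 + 4.2472*h^4 + 6.6505*h^3 - 20.6531*h^2 + 12.857*h - 2.4178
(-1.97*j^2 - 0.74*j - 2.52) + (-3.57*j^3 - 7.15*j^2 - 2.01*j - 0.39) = -3.57*j^3 - 9.12*j^2 - 2.75*j - 2.91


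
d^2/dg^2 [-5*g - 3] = 0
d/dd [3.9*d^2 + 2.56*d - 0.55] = 7.8*d + 2.56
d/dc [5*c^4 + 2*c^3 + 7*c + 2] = 20*c^3 + 6*c^2 + 7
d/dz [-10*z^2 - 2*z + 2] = -20*z - 2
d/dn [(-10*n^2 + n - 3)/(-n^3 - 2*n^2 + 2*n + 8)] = (-10*n^4 + 2*n^3 - 27*n^2 - 172*n + 14)/(n^6 + 4*n^5 - 24*n^3 - 28*n^2 + 32*n + 64)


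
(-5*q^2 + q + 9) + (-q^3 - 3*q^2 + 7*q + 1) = -q^3 - 8*q^2 + 8*q + 10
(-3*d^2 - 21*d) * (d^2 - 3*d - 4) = -3*d^4 - 12*d^3 + 75*d^2 + 84*d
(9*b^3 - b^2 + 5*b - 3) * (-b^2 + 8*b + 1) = -9*b^5 + 73*b^4 - 4*b^3 + 42*b^2 - 19*b - 3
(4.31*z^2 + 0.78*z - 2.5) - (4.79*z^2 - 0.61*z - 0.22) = -0.48*z^2 + 1.39*z - 2.28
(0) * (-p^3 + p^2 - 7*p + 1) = 0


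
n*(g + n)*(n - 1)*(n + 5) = g*n^3 + 4*g*n^2 - 5*g*n + n^4 + 4*n^3 - 5*n^2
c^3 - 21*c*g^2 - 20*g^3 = (c - 5*g)*(c + g)*(c + 4*g)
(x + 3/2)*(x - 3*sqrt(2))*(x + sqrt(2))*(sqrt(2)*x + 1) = sqrt(2)*x^4 - 3*x^3 + 3*sqrt(2)*x^3/2 - 8*sqrt(2)*x^2 - 9*x^2/2 - 12*sqrt(2)*x - 6*x - 9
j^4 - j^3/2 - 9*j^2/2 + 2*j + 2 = (j - 2)*(j - 1)*(j + 1/2)*(j + 2)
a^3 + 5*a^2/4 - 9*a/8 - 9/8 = (a - 1)*(a + 3/4)*(a + 3/2)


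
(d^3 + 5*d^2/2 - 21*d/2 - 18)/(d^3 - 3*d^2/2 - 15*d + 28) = (2*d^2 - 3*d - 9)/(2*d^2 - 11*d + 14)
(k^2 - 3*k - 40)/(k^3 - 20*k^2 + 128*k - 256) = (k + 5)/(k^2 - 12*k + 32)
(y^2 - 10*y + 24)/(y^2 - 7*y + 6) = (y - 4)/(y - 1)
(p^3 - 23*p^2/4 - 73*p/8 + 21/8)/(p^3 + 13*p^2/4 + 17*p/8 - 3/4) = (p - 7)/(p + 2)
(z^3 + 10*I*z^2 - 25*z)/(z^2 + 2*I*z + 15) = z*(z + 5*I)/(z - 3*I)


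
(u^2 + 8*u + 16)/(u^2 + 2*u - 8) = (u + 4)/(u - 2)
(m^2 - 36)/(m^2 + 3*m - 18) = (m - 6)/(m - 3)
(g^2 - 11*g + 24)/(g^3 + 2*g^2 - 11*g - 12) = (g - 8)/(g^2 + 5*g + 4)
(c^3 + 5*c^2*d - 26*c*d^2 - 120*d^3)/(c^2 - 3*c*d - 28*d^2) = (c^2 + c*d - 30*d^2)/(c - 7*d)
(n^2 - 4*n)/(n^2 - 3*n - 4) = n/(n + 1)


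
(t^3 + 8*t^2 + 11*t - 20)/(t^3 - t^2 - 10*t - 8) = (-t^3 - 8*t^2 - 11*t + 20)/(-t^3 + t^2 + 10*t + 8)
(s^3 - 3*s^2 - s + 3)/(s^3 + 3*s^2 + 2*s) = (s^2 - 4*s + 3)/(s*(s + 2))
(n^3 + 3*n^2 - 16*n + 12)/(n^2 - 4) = (n^2 + 5*n - 6)/(n + 2)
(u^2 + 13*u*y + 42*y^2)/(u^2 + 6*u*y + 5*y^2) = (u^2 + 13*u*y + 42*y^2)/(u^2 + 6*u*y + 5*y^2)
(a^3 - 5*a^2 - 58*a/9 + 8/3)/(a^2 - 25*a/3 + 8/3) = (a^2 - 14*a/3 - 8)/(a - 8)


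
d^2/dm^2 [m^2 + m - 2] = 2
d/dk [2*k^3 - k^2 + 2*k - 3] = 6*k^2 - 2*k + 2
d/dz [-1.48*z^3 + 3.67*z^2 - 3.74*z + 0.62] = -4.44*z^2 + 7.34*z - 3.74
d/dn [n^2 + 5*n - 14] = 2*n + 5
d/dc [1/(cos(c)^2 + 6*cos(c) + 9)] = 2*sin(c)/(cos(c) + 3)^3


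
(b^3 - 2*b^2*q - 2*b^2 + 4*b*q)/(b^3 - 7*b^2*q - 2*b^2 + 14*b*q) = (-b + 2*q)/(-b + 7*q)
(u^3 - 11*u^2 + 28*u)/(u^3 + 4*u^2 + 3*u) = (u^2 - 11*u + 28)/(u^2 + 4*u + 3)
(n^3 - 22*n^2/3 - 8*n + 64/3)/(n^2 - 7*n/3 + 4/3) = (n^2 - 6*n - 16)/(n - 1)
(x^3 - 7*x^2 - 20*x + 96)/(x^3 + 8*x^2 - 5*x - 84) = (x - 8)/(x + 7)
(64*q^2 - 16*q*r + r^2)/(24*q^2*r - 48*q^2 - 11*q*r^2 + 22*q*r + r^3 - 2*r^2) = (8*q - r)/(3*q*r - 6*q - r^2 + 2*r)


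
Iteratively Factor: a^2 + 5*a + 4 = (a + 4)*(a + 1)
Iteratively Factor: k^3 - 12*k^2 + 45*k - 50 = (k - 2)*(k^2 - 10*k + 25) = (k - 5)*(k - 2)*(k - 5)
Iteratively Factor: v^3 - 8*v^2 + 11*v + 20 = (v + 1)*(v^2 - 9*v + 20) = (v - 4)*(v + 1)*(v - 5)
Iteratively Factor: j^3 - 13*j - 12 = (j - 4)*(j^2 + 4*j + 3) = (j - 4)*(j + 1)*(j + 3)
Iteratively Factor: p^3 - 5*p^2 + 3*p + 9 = (p + 1)*(p^2 - 6*p + 9) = (p - 3)*(p + 1)*(p - 3)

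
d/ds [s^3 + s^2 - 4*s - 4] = 3*s^2 + 2*s - 4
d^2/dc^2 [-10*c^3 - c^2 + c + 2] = -60*c - 2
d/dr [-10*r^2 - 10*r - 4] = -20*r - 10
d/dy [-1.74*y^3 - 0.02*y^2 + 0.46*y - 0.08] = -5.22*y^2 - 0.04*y + 0.46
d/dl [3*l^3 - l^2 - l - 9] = 9*l^2 - 2*l - 1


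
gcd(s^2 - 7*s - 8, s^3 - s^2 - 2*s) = s + 1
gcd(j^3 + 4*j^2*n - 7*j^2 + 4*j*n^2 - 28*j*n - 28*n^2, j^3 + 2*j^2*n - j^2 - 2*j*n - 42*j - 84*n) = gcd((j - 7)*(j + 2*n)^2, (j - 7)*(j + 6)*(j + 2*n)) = j^2 + 2*j*n - 7*j - 14*n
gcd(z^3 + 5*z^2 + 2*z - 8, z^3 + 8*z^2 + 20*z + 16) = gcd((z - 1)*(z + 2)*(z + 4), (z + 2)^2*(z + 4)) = z^2 + 6*z + 8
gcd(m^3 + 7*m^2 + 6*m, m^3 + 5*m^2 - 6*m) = m^2 + 6*m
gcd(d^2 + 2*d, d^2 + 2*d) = d^2 + 2*d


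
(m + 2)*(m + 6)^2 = m^3 + 14*m^2 + 60*m + 72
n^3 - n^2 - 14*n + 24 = (n - 3)*(n - 2)*(n + 4)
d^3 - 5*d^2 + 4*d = d*(d - 4)*(d - 1)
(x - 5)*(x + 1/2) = x^2 - 9*x/2 - 5/2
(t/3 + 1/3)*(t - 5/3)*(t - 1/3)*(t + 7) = t^4/3 + 2*t^3 - 76*t^2/27 - 86*t/27 + 35/27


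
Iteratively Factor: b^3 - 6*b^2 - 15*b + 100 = (b + 4)*(b^2 - 10*b + 25) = (b - 5)*(b + 4)*(b - 5)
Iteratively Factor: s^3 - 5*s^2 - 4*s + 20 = (s + 2)*(s^2 - 7*s + 10) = (s - 2)*(s + 2)*(s - 5)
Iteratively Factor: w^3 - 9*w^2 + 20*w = (w - 4)*(w^2 - 5*w) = w*(w - 4)*(w - 5)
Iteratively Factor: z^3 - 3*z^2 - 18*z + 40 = (z - 5)*(z^2 + 2*z - 8) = (z - 5)*(z + 4)*(z - 2)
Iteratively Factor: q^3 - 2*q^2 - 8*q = (q - 4)*(q^2 + 2*q) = q*(q - 4)*(q + 2)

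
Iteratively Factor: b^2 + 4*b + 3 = (b + 3)*(b + 1)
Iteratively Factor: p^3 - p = (p + 1)*(p^2 - p) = p*(p + 1)*(p - 1)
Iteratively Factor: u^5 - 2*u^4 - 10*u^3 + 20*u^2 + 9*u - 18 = (u + 3)*(u^4 - 5*u^3 + 5*u^2 + 5*u - 6) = (u - 3)*(u + 3)*(u^3 - 2*u^2 - u + 2) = (u - 3)*(u - 1)*(u + 3)*(u^2 - u - 2) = (u - 3)*(u - 1)*(u + 1)*(u + 3)*(u - 2)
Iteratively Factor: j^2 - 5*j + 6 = (j - 2)*(j - 3)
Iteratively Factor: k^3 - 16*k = (k - 4)*(k^2 + 4*k) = k*(k - 4)*(k + 4)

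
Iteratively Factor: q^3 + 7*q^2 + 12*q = (q + 4)*(q^2 + 3*q) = q*(q + 4)*(q + 3)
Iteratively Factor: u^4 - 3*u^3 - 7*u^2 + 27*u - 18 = (u - 1)*(u^3 - 2*u^2 - 9*u + 18) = (u - 3)*(u - 1)*(u^2 + u - 6) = (u - 3)*(u - 2)*(u - 1)*(u + 3)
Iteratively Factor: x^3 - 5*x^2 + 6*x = (x)*(x^2 - 5*x + 6) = x*(x - 2)*(x - 3)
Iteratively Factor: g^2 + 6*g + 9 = (g + 3)*(g + 3)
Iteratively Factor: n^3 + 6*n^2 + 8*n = (n + 4)*(n^2 + 2*n) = (n + 2)*(n + 4)*(n)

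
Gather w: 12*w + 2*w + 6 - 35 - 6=14*w - 35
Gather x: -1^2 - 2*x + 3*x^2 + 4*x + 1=3*x^2 + 2*x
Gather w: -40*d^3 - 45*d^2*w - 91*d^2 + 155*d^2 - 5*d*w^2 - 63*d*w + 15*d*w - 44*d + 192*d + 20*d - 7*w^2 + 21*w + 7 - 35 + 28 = -40*d^3 + 64*d^2 + 168*d + w^2*(-5*d - 7) + w*(-45*d^2 - 48*d + 21)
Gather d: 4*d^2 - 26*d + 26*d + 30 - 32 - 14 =4*d^2 - 16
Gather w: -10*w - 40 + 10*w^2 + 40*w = 10*w^2 + 30*w - 40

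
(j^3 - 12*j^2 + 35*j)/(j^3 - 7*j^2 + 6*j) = (j^2 - 12*j + 35)/(j^2 - 7*j + 6)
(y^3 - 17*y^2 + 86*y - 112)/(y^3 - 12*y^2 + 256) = (y^2 - 9*y + 14)/(y^2 - 4*y - 32)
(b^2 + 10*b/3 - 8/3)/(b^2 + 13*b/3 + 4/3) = (3*b - 2)/(3*b + 1)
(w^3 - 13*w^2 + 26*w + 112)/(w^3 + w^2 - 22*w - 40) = (w^2 - 15*w + 56)/(w^2 - w - 20)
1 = 1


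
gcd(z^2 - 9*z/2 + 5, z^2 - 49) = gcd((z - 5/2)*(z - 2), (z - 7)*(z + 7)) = 1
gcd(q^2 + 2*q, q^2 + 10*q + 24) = 1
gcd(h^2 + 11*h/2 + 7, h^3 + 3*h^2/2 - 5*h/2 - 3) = h + 2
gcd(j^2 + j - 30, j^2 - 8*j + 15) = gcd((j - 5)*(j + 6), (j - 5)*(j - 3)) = j - 5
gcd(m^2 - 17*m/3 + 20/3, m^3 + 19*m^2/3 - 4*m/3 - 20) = m - 5/3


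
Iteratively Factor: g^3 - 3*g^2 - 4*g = (g + 1)*(g^2 - 4*g) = g*(g + 1)*(g - 4)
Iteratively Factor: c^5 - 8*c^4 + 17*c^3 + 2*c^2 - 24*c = (c - 4)*(c^4 - 4*c^3 + c^2 + 6*c) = (c - 4)*(c + 1)*(c^3 - 5*c^2 + 6*c) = (c - 4)*(c - 3)*(c + 1)*(c^2 - 2*c) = (c - 4)*(c - 3)*(c - 2)*(c + 1)*(c)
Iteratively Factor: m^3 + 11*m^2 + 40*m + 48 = (m + 4)*(m^2 + 7*m + 12) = (m + 4)^2*(m + 3)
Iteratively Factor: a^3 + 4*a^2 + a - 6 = (a - 1)*(a^2 + 5*a + 6) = (a - 1)*(a + 2)*(a + 3)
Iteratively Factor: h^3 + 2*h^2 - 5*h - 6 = (h + 3)*(h^2 - h - 2) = (h + 1)*(h + 3)*(h - 2)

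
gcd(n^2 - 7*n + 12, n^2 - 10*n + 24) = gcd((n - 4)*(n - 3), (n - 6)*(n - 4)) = n - 4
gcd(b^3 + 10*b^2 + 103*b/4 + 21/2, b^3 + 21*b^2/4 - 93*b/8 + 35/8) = 1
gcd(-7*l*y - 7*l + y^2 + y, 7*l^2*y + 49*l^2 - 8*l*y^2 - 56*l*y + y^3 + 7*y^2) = -7*l + y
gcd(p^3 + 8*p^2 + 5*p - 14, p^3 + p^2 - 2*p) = p^2 + p - 2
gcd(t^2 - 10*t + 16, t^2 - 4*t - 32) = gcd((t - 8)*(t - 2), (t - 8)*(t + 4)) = t - 8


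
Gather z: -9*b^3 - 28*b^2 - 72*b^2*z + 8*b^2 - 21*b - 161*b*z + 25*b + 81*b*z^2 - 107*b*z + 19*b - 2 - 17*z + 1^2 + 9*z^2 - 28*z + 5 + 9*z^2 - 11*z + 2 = -9*b^3 - 20*b^2 + 23*b + z^2*(81*b + 18) + z*(-72*b^2 - 268*b - 56) + 6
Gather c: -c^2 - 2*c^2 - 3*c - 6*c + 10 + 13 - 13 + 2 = -3*c^2 - 9*c + 12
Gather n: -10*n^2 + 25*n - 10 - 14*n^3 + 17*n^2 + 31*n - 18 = -14*n^3 + 7*n^2 + 56*n - 28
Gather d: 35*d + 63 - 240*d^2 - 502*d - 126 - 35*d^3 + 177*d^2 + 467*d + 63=-35*d^3 - 63*d^2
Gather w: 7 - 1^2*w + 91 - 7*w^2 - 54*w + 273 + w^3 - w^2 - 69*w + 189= w^3 - 8*w^2 - 124*w + 560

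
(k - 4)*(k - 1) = k^2 - 5*k + 4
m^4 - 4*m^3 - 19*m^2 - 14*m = m*(m - 7)*(m + 1)*(m + 2)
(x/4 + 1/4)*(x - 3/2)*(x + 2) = x^3/4 + 3*x^2/8 - 5*x/8 - 3/4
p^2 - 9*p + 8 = (p - 8)*(p - 1)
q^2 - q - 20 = (q - 5)*(q + 4)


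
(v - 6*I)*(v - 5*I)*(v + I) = v^3 - 10*I*v^2 - 19*v - 30*I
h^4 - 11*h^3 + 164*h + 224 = (h - 8)*(h - 7)*(h + 2)^2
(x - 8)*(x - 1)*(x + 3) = x^3 - 6*x^2 - 19*x + 24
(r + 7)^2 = r^2 + 14*r + 49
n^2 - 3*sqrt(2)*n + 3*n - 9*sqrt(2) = (n + 3)*(n - 3*sqrt(2))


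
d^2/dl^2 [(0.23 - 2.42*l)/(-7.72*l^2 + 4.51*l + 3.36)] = ((25.3796 - 112.0944*l)*(-7.72*l^2 + 4.51*l + 3.36) - (2.42*l - 0.23)*(15.44*l - 4.51)*(30.88*l - 9.02))/(-7.72*l^2 + 4.51*l + 3.36)^3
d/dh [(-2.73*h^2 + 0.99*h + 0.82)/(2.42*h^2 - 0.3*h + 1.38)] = (-1.5768*h^2 - 11.5036*h + 1.6122)/(5.8564*h^4 - 1.452*h^3 + 6.7692*h^2 - 0.828*h + 1.9044)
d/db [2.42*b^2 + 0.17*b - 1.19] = 4.84*b + 0.17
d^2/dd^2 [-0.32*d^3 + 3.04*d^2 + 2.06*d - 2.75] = 6.08 - 1.92*d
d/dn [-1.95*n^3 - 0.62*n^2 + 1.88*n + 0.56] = -5.85*n^2 - 1.24*n + 1.88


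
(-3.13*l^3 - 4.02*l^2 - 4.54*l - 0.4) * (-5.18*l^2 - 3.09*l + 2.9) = 16.2134*l^5 + 30.4953*l^4 + 26.862*l^3 + 4.4426*l^2 - 11.93*l - 1.16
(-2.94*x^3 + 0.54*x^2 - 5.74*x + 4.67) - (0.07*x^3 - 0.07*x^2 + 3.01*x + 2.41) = -3.01*x^3 + 0.61*x^2 - 8.75*x + 2.26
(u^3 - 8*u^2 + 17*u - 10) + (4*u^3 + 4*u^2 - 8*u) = 5*u^3 - 4*u^2 + 9*u - 10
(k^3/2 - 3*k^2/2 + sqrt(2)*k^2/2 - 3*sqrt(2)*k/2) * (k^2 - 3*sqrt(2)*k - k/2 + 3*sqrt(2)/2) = k^5/2 - 7*k^4/4 - sqrt(2)*k^4 - 9*k^3/4 + 7*sqrt(2)*k^3/2 - 3*sqrt(2)*k^2/2 + 21*k^2/2 - 9*k/2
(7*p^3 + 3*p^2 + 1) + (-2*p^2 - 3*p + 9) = 7*p^3 + p^2 - 3*p + 10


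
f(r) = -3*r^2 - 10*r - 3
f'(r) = -6*r - 10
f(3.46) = -73.51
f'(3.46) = -30.76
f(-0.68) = 2.41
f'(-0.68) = -5.92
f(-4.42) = -17.41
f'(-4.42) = 16.52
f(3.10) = -62.83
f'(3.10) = -28.60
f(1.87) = -32.19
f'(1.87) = -21.22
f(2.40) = -44.28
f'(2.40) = -24.40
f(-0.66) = 2.29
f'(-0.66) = -6.04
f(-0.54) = 1.53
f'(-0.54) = -6.76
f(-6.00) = -51.00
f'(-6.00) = 26.00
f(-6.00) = -51.00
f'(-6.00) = 26.00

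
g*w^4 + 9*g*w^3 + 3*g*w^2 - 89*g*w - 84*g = (w - 3)*(w + 4)*(w + 7)*(g*w + g)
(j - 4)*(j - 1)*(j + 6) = j^3 + j^2 - 26*j + 24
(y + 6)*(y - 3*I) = y^2 + 6*y - 3*I*y - 18*I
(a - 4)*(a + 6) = a^2 + 2*a - 24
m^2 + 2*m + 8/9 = (m + 2/3)*(m + 4/3)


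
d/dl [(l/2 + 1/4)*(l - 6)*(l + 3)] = 3*l^2/2 - 5*l/2 - 39/4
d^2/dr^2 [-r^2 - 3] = -2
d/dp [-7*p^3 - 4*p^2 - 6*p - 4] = -21*p^2 - 8*p - 6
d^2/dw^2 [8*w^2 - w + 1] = 16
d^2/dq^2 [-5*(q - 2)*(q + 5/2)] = -10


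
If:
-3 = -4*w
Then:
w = 3/4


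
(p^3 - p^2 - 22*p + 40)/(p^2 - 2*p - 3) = (-p^3 + p^2 + 22*p - 40)/(-p^2 + 2*p + 3)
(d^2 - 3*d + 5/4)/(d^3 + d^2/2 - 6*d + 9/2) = (4*d^2 - 12*d + 5)/(2*(2*d^3 + d^2 - 12*d + 9))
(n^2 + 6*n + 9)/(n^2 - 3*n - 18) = (n + 3)/(n - 6)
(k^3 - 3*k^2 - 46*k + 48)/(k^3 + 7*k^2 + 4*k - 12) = (k - 8)/(k + 2)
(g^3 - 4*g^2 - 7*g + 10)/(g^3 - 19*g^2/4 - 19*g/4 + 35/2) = 4*(g - 1)/(4*g - 7)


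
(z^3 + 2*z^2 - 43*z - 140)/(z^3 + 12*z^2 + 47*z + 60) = (z - 7)/(z + 3)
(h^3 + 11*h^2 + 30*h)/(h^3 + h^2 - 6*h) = (h^2 + 11*h + 30)/(h^2 + h - 6)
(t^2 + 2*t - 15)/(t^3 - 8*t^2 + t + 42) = (t + 5)/(t^2 - 5*t - 14)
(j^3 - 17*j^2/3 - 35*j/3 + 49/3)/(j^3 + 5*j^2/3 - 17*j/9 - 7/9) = 3*(j - 7)/(3*j + 1)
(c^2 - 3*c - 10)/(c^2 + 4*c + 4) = (c - 5)/(c + 2)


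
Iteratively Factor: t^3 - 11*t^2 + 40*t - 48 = (t - 4)*(t^2 - 7*t + 12) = (t - 4)^2*(t - 3)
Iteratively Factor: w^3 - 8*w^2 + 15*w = (w - 5)*(w^2 - 3*w) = w*(w - 5)*(w - 3)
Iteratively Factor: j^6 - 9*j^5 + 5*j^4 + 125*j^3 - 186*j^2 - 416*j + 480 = (j + 2)*(j^5 - 11*j^4 + 27*j^3 + 71*j^2 - 328*j + 240) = (j - 5)*(j + 2)*(j^4 - 6*j^3 - 3*j^2 + 56*j - 48) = (j - 5)*(j + 2)*(j + 3)*(j^3 - 9*j^2 + 24*j - 16) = (j - 5)*(j - 4)*(j + 2)*(j + 3)*(j^2 - 5*j + 4) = (j - 5)*(j - 4)^2*(j + 2)*(j + 3)*(j - 1)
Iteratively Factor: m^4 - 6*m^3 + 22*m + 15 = (m + 1)*(m^3 - 7*m^2 + 7*m + 15) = (m - 3)*(m + 1)*(m^2 - 4*m - 5) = (m - 5)*(m - 3)*(m + 1)*(m + 1)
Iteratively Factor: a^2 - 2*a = (a)*(a - 2)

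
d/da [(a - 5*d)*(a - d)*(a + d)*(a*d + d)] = d*(4*a^3 - 15*a^2*d + 3*a^2 - 2*a*d^2 - 10*a*d + 5*d^3 - d^2)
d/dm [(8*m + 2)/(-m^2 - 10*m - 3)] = 4*(2*m^2 + m - 1)/(m^4 + 20*m^3 + 106*m^2 + 60*m + 9)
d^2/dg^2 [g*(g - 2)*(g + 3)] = 6*g + 2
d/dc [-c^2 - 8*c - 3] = -2*c - 8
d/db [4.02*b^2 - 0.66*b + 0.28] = 8.04*b - 0.66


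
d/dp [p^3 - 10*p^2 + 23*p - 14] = 3*p^2 - 20*p + 23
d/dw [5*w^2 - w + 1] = 10*w - 1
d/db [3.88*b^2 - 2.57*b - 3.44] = 7.76*b - 2.57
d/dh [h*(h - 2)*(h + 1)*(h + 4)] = 4*h^3 + 9*h^2 - 12*h - 8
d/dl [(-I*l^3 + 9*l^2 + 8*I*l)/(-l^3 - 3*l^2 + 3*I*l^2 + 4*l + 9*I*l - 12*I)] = (l^4*(12 + 3*I) + l^3*(18 + 8*I) + l^2*(24 + 105*I) - 216*I*l + 96)/(l^6 + l^5*(6 - 6*I) + l^4*(-8 - 36*I) + l^3*(-78 - 6*I) + l^2*(7 + 144*I) + l*(216 - 96*I) - 144)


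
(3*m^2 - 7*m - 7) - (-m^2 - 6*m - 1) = 4*m^2 - m - 6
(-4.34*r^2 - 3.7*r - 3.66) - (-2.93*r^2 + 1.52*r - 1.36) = -1.41*r^2 - 5.22*r - 2.3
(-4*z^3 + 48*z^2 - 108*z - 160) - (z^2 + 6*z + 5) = -4*z^3 + 47*z^2 - 114*z - 165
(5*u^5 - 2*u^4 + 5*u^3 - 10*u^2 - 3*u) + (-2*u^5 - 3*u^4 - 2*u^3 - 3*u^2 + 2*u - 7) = 3*u^5 - 5*u^4 + 3*u^3 - 13*u^2 - u - 7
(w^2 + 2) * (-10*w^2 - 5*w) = -10*w^4 - 5*w^3 - 20*w^2 - 10*w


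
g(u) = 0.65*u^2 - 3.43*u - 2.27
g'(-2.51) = -6.69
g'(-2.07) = -6.12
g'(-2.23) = -6.33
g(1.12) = -5.30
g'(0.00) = -3.43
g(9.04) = 19.84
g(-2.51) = 10.43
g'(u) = 1.3*u - 3.43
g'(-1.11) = -4.87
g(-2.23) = 8.61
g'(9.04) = 8.32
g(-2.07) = 7.62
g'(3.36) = 0.94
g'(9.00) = 8.27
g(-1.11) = 2.34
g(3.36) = -6.46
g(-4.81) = 29.27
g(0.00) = -2.27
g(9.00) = 19.51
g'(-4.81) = -9.68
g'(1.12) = -1.97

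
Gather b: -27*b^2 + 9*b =-27*b^2 + 9*b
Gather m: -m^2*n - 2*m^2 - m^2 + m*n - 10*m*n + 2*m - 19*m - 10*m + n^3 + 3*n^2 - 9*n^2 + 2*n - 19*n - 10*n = m^2*(-n - 3) + m*(-9*n - 27) + n^3 - 6*n^2 - 27*n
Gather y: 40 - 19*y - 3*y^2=-3*y^2 - 19*y + 40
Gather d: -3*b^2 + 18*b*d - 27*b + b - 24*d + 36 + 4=-3*b^2 - 26*b + d*(18*b - 24) + 40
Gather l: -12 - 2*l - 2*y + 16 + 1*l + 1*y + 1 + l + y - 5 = 0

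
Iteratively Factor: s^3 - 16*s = (s - 4)*(s^2 + 4*s) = s*(s - 4)*(s + 4)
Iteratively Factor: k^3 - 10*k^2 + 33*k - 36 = (k - 3)*(k^2 - 7*k + 12) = (k - 3)^2*(k - 4)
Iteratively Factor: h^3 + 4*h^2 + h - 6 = (h + 2)*(h^2 + 2*h - 3) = (h - 1)*(h + 2)*(h + 3)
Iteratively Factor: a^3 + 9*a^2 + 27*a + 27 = (a + 3)*(a^2 + 6*a + 9) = (a + 3)^2*(a + 3)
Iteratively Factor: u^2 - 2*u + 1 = (u - 1)*(u - 1)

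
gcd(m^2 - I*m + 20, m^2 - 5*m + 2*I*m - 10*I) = 1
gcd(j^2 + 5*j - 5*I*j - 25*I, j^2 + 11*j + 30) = j + 5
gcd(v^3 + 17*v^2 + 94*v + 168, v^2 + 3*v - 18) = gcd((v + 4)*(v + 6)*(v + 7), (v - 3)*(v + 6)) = v + 6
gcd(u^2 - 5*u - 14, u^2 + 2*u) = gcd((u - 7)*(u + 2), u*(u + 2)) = u + 2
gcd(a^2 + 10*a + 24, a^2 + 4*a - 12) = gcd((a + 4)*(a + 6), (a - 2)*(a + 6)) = a + 6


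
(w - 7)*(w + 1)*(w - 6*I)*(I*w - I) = I*w^4 + 6*w^3 - 7*I*w^3 - 42*w^2 - I*w^2 - 6*w + 7*I*w + 42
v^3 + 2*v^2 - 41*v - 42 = (v - 6)*(v + 1)*(v + 7)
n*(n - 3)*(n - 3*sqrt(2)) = n^3 - 3*sqrt(2)*n^2 - 3*n^2 + 9*sqrt(2)*n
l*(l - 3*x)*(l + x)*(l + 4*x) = l^4 + 2*l^3*x - 11*l^2*x^2 - 12*l*x^3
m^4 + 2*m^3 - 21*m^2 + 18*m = m*(m - 3)*(m - 1)*(m + 6)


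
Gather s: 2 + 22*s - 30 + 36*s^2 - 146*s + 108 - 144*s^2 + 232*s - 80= -108*s^2 + 108*s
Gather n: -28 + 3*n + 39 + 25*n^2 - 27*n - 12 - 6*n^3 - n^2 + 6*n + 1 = -6*n^3 + 24*n^2 - 18*n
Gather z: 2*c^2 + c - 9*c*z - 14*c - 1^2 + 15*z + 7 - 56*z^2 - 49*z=2*c^2 - 13*c - 56*z^2 + z*(-9*c - 34) + 6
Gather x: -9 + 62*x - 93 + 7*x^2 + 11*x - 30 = 7*x^2 + 73*x - 132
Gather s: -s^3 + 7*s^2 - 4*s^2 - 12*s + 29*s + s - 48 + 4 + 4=-s^3 + 3*s^2 + 18*s - 40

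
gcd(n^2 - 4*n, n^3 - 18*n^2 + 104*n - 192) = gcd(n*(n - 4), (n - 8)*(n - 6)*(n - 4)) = n - 4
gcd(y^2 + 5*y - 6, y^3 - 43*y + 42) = y - 1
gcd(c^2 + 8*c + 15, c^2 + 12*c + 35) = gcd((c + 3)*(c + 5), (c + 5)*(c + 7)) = c + 5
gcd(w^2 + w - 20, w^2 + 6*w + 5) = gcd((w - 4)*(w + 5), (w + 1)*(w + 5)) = w + 5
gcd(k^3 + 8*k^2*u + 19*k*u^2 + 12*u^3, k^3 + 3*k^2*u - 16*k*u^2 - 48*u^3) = k^2 + 7*k*u + 12*u^2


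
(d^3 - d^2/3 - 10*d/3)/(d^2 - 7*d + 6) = d*(3*d^2 - d - 10)/(3*(d^2 - 7*d + 6))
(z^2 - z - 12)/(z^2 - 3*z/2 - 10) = 2*(z + 3)/(2*z + 5)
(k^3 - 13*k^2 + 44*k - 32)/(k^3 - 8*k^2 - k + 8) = (k - 4)/(k + 1)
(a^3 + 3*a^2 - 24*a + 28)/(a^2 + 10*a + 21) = (a^2 - 4*a + 4)/(a + 3)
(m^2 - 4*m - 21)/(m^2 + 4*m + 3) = (m - 7)/(m + 1)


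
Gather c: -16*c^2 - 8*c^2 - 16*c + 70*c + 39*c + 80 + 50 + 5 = -24*c^2 + 93*c + 135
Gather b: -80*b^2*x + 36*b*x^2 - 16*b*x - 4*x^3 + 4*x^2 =-80*b^2*x + b*(36*x^2 - 16*x) - 4*x^3 + 4*x^2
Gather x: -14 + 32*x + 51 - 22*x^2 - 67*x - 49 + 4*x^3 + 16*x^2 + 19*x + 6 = 4*x^3 - 6*x^2 - 16*x - 6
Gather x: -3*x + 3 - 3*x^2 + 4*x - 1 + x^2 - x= 2 - 2*x^2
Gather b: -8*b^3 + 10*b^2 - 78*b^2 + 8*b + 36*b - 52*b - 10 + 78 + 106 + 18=-8*b^3 - 68*b^2 - 8*b + 192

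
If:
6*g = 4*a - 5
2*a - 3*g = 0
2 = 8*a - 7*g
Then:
No Solution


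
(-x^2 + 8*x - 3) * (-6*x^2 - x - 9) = 6*x^4 - 47*x^3 + 19*x^2 - 69*x + 27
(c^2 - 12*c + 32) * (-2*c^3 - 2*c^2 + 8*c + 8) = -2*c^5 + 22*c^4 - 32*c^3 - 152*c^2 + 160*c + 256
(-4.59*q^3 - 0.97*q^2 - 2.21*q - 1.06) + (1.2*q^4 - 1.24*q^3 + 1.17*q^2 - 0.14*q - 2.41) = 1.2*q^4 - 5.83*q^3 + 0.2*q^2 - 2.35*q - 3.47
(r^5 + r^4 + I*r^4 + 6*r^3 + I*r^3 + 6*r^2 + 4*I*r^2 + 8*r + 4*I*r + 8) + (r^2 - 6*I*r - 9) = r^5 + r^4 + I*r^4 + 6*r^3 + I*r^3 + 7*r^2 + 4*I*r^2 + 8*r - 2*I*r - 1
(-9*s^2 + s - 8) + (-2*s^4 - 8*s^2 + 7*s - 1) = -2*s^4 - 17*s^2 + 8*s - 9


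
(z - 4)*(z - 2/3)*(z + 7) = z^3 + 7*z^2/3 - 30*z + 56/3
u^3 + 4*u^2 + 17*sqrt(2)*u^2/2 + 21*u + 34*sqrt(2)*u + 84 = (u + 4)*(u + 3*sqrt(2)/2)*(u + 7*sqrt(2))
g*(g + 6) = g^2 + 6*g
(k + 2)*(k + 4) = k^2 + 6*k + 8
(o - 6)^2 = o^2 - 12*o + 36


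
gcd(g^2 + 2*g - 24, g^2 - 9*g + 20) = g - 4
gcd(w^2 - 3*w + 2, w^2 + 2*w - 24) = 1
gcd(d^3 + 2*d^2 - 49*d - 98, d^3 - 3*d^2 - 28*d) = d - 7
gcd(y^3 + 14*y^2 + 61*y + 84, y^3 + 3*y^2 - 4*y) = y + 4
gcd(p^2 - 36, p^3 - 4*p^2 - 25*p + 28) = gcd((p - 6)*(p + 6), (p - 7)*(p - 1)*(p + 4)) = 1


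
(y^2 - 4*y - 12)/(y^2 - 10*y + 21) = (y^2 - 4*y - 12)/(y^2 - 10*y + 21)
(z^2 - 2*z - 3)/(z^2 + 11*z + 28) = (z^2 - 2*z - 3)/(z^2 + 11*z + 28)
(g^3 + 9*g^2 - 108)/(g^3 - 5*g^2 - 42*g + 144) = (g + 6)/(g - 8)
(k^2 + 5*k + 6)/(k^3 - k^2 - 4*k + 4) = (k + 3)/(k^2 - 3*k + 2)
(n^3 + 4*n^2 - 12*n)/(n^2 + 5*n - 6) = n*(n - 2)/(n - 1)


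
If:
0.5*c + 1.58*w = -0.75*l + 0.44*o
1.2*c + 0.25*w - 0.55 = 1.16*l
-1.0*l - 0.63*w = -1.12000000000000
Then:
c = 1.541 - 0.817333333333333*w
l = 1.12 - 0.63*w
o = 1.58825757575758*w + 3.66022727272727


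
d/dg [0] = 0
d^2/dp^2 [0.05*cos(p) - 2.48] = -0.05*cos(p)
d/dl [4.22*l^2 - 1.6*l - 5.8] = 8.44*l - 1.6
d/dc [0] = 0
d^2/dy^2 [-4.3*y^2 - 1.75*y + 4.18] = -8.60000000000000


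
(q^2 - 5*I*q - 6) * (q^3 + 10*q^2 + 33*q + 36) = q^5 + 10*q^4 - 5*I*q^4 + 27*q^3 - 50*I*q^3 - 24*q^2 - 165*I*q^2 - 198*q - 180*I*q - 216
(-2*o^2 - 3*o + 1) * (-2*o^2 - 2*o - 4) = 4*o^4 + 10*o^3 + 12*o^2 + 10*o - 4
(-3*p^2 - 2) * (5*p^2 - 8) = -15*p^4 + 14*p^2 + 16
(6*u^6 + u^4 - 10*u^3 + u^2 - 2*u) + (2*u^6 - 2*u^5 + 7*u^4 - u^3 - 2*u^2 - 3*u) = 8*u^6 - 2*u^5 + 8*u^4 - 11*u^3 - u^2 - 5*u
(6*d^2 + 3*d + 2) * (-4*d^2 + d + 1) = -24*d^4 - 6*d^3 + d^2 + 5*d + 2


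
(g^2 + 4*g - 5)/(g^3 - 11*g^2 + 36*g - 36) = (g^2 + 4*g - 5)/(g^3 - 11*g^2 + 36*g - 36)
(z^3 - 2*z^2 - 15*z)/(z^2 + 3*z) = z - 5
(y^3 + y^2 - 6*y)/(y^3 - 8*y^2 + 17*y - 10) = y*(y + 3)/(y^2 - 6*y + 5)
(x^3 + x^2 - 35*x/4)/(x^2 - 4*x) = (x^2 + x - 35/4)/(x - 4)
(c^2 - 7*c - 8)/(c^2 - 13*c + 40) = (c + 1)/(c - 5)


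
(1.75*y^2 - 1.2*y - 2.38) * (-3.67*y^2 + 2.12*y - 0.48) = -6.4225*y^4 + 8.114*y^3 + 5.3506*y^2 - 4.4696*y + 1.1424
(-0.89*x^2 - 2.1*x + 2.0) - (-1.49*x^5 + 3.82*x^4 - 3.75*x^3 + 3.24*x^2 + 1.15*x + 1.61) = 1.49*x^5 - 3.82*x^4 + 3.75*x^3 - 4.13*x^2 - 3.25*x + 0.39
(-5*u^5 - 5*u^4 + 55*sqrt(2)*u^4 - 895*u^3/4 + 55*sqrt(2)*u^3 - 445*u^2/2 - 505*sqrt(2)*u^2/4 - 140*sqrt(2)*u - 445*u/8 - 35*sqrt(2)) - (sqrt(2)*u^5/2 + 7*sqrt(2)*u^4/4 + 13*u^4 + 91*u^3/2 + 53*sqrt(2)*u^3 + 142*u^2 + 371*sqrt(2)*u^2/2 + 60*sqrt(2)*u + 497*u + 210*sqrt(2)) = -5*u^5 - sqrt(2)*u^5/2 - 18*u^4 + 213*sqrt(2)*u^4/4 - 1077*u^3/4 + 2*sqrt(2)*u^3 - 1247*sqrt(2)*u^2/4 - 729*u^2/2 - 4421*u/8 - 200*sqrt(2)*u - 245*sqrt(2)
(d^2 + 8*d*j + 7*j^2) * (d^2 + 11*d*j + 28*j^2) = d^4 + 19*d^3*j + 123*d^2*j^2 + 301*d*j^3 + 196*j^4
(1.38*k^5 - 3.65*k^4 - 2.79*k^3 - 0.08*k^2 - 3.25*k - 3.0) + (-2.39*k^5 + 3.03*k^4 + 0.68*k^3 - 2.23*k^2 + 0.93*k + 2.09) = -1.01*k^5 - 0.62*k^4 - 2.11*k^3 - 2.31*k^2 - 2.32*k - 0.91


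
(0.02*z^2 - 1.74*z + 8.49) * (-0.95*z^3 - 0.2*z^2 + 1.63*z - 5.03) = -0.019*z^5 + 1.649*z^4 - 7.6849*z^3 - 4.6348*z^2 + 22.5909*z - 42.7047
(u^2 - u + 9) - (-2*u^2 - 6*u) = 3*u^2 + 5*u + 9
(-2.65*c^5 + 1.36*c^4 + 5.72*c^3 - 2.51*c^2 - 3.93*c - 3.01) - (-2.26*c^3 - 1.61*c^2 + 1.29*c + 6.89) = -2.65*c^5 + 1.36*c^4 + 7.98*c^3 - 0.9*c^2 - 5.22*c - 9.9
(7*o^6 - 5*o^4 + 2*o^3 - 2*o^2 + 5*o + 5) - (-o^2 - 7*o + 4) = 7*o^6 - 5*o^4 + 2*o^3 - o^2 + 12*o + 1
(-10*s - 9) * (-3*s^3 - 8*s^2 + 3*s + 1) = 30*s^4 + 107*s^3 + 42*s^2 - 37*s - 9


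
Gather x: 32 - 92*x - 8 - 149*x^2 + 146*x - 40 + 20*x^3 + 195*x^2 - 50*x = 20*x^3 + 46*x^2 + 4*x - 16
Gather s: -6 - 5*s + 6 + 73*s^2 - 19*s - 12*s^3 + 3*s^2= -12*s^3 + 76*s^2 - 24*s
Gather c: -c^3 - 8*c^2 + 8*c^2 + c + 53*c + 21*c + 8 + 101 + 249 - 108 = -c^3 + 75*c + 250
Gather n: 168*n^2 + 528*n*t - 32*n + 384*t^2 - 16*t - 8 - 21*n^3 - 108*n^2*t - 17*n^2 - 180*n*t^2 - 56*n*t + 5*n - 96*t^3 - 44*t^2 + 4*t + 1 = -21*n^3 + n^2*(151 - 108*t) + n*(-180*t^2 + 472*t - 27) - 96*t^3 + 340*t^2 - 12*t - 7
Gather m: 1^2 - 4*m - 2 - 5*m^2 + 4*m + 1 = -5*m^2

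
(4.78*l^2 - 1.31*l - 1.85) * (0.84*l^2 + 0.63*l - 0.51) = 4.0152*l^4 + 1.911*l^3 - 4.8171*l^2 - 0.4974*l + 0.9435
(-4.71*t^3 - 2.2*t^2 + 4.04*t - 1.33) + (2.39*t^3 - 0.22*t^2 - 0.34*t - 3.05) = -2.32*t^3 - 2.42*t^2 + 3.7*t - 4.38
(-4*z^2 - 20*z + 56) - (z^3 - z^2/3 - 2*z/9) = -z^3 - 11*z^2/3 - 178*z/9 + 56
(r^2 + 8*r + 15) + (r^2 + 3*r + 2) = 2*r^2 + 11*r + 17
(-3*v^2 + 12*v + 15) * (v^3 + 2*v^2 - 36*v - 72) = -3*v^5 + 6*v^4 + 147*v^3 - 186*v^2 - 1404*v - 1080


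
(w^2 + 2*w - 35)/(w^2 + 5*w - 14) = (w - 5)/(w - 2)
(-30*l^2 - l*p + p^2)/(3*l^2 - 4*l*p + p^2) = (-30*l^2 - l*p + p^2)/(3*l^2 - 4*l*p + p^2)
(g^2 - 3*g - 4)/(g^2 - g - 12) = (g + 1)/(g + 3)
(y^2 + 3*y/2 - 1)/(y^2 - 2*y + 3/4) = 2*(y + 2)/(2*y - 3)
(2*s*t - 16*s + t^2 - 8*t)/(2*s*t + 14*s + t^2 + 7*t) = (t - 8)/(t + 7)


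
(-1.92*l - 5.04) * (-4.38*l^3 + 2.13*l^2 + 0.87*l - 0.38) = 8.4096*l^4 + 17.9856*l^3 - 12.4056*l^2 - 3.6552*l + 1.9152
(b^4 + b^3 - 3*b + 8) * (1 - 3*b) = -3*b^5 - 2*b^4 + b^3 + 9*b^2 - 27*b + 8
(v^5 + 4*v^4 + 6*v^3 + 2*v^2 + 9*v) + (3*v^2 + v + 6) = v^5 + 4*v^4 + 6*v^3 + 5*v^2 + 10*v + 6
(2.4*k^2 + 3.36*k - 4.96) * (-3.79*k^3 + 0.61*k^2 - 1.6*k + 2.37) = -9.096*k^5 - 11.2704*k^4 + 17.008*k^3 - 2.7136*k^2 + 15.8992*k - 11.7552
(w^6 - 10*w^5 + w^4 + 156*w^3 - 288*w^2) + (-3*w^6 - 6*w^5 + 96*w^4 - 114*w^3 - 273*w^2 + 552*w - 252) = -2*w^6 - 16*w^5 + 97*w^4 + 42*w^3 - 561*w^2 + 552*w - 252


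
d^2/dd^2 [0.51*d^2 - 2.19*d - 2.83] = 1.02000000000000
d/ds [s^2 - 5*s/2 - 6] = 2*s - 5/2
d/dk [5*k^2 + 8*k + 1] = 10*k + 8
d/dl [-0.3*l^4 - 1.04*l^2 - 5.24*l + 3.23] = -1.2*l^3 - 2.08*l - 5.24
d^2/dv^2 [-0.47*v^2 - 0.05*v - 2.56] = -0.940000000000000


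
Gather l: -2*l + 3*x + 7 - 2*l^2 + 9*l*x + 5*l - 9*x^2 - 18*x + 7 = -2*l^2 + l*(9*x + 3) - 9*x^2 - 15*x + 14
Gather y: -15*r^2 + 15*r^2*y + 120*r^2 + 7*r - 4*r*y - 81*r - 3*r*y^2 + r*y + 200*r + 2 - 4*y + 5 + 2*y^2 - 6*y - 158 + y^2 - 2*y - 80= 105*r^2 + 126*r + y^2*(3 - 3*r) + y*(15*r^2 - 3*r - 12) - 231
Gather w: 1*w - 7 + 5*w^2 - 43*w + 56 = 5*w^2 - 42*w + 49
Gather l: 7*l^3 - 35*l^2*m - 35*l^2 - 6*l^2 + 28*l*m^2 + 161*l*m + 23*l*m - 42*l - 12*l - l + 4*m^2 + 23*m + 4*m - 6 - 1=7*l^3 + l^2*(-35*m - 41) + l*(28*m^2 + 184*m - 55) + 4*m^2 + 27*m - 7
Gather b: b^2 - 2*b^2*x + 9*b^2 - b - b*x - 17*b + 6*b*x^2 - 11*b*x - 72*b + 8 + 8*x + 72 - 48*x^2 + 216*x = b^2*(10 - 2*x) + b*(6*x^2 - 12*x - 90) - 48*x^2 + 224*x + 80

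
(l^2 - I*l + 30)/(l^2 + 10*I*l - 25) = (l - 6*I)/(l + 5*I)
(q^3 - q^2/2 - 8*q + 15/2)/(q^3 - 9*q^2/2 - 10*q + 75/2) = (q - 1)/(q - 5)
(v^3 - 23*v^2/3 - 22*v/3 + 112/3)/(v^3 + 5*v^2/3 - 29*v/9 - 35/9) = 3*(v^2 - 10*v + 16)/(3*v^2 - 2*v - 5)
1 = 1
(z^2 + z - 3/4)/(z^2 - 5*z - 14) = (-z^2 - z + 3/4)/(-z^2 + 5*z + 14)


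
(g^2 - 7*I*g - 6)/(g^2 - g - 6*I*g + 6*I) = (g - I)/(g - 1)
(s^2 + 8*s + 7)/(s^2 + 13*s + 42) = (s + 1)/(s + 6)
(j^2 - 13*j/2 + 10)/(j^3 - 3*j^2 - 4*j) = (j - 5/2)/(j*(j + 1))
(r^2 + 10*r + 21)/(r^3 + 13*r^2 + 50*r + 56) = (r + 3)/(r^2 + 6*r + 8)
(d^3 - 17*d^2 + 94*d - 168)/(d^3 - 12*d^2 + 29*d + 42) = (d - 4)/(d + 1)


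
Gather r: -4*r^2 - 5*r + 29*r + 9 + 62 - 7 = -4*r^2 + 24*r + 64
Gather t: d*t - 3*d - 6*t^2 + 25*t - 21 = -3*d - 6*t^2 + t*(d + 25) - 21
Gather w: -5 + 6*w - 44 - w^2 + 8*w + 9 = -w^2 + 14*w - 40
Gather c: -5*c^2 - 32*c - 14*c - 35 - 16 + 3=-5*c^2 - 46*c - 48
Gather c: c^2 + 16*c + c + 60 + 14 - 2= c^2 + 17*c + 72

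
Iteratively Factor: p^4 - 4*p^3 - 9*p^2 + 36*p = (p - 4)*(p^3 - 9*p) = (p - 4)*(p - 3)*(p^2 + 3*p) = p*(p - 4)*(p - 3)*(p + 3)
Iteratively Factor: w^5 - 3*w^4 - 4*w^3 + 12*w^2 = (w - 2)*(w^4 - w^3 - 6*w^2) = (w - 2)*(w + 2)*(w^3 - 3*w^2) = (w - 3)*(w - 2)*(w + 2)*(w^2) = w*(w - 3)*(w - 2)*(w + 2)*(w)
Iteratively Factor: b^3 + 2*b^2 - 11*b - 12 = (b + 4)*(b^2 - 2*b - 3) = (b + 1)*(b + 4)*(b - 3)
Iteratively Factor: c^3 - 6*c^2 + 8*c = (c - 4)*(c^2 - 2*c) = c*(c - 4)*(c - 2)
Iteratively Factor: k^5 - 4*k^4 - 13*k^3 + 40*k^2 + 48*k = (k - 4)*(k^4 - 13*k^2 - 12*k) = (k - 4)^2*(k^3 + 4*k^2 + 3*k) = (k - 4)^2*(k + 1)*(k^2 + 3*k) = (k - 4)^2*(k + 1)*(k + 3)*(k)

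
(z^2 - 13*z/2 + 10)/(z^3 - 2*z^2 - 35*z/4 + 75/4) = 2*(z - 4)/(2*z^2 + z - 15)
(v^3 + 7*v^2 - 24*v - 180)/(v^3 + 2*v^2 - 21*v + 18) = (v^2 + v - 30)/(v^2 - 4*v + 3)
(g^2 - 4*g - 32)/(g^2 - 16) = (g - 8)/(g - 4)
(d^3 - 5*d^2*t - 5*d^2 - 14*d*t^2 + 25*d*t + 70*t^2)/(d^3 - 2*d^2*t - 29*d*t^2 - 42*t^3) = (d - 5)/(d + 3*t)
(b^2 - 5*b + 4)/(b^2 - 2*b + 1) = (b - 4)/(b - 1)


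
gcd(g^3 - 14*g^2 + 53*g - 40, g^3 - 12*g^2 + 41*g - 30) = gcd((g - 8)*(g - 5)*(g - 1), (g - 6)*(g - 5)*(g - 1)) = g^2 - 6*g + 5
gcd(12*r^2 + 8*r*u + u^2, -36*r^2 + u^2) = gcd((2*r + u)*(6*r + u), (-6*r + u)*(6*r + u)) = 6*r + u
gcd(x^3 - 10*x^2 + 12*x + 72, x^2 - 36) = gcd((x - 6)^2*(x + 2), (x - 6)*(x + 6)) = x - 6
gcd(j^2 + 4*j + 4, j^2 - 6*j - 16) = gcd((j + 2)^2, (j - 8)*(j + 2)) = j + 2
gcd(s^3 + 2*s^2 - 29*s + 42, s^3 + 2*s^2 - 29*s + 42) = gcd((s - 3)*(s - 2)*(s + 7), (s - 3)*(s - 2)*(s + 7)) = s^3 + 2*s^2 - 29*s + 42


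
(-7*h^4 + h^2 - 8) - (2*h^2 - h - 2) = -7*h^4 - h^2 + h - 6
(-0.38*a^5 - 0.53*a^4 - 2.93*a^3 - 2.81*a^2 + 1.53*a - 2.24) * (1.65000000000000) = -0.627*a^5 - 0.8745*a^4 - 4.8345*a^3 - 4.6365*a^2 + 2.5245*a - 3.696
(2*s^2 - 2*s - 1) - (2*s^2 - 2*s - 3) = 2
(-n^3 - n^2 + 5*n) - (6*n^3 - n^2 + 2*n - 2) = -7*n^3 + 3*n + 2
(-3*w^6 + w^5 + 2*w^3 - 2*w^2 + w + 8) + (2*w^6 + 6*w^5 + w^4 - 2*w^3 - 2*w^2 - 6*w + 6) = -w^6 + 7*w^5 + w^4 - 4*w^2 - 5*w + 14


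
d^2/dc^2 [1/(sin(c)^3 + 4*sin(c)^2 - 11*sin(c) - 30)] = (-9*sin(c)^6 - 44*sin(c)^5 - 30*sin(c)^4 - 74*sin(c)^3 - 571*sin(c)^2 + 246*sin(c) + 482)/(sin(c)^3 + 4*sin(c)^2 - 11*sin(c) - 30)^3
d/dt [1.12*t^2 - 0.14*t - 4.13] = 2.24*t - 0.14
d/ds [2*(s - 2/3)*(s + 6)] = 4*s + 32/3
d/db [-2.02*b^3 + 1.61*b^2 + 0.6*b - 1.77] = -6.06*b^2 + 3.22*b + 0.6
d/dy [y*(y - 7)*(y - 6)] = 3*y^2 - 26*y + 42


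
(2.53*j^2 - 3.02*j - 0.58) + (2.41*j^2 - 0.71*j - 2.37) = 4.94*j^2 - 3.73*j - 2.95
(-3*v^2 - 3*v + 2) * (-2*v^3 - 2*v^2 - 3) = 6*v^5 + 12*v^4 + 2*v^3 + 5*v^2 + 9*v - 6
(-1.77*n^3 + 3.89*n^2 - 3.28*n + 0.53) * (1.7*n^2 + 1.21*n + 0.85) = -3.009*n^5 + 4.4713*n^4 - 2.3736*n^3 + 0.238700000000001*n^2 - 2.1467*n + 0.4505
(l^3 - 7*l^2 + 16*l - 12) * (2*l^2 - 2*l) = 2*l^5 - 16*l^4 + 46*l^3 - 56*l^2 + 24*l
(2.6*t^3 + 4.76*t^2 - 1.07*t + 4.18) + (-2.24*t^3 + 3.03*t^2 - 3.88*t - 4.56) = 0.36*t^3 + 7.79*t^2 - 4.95*t - 0.38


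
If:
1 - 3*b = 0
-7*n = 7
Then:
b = 1/3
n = -1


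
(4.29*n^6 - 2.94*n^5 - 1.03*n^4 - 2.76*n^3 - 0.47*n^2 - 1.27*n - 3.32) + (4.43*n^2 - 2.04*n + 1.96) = 4.29*n^6 - 2.94*n^5 - 1.03*n^4 - 2.76*n^3 + 3.96*n^2 - 3.31*n - 1.36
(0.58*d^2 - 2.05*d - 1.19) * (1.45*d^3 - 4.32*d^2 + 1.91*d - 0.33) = 0.841*d^5 - 5.4781*d^4 + 8.2383*d^3 + 1.0339*d^2 - 1.5964*d + 0.3927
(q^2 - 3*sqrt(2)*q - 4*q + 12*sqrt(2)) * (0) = 0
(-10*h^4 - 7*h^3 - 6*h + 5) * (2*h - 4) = -20*h^5 + 26*h^4 + 28*h^3 - 12*h^2 + 34*h - 20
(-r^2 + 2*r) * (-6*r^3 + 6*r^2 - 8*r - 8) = 6*r^5 - 18*r^4 + 20*r^3 - 8*r^2 - 16*r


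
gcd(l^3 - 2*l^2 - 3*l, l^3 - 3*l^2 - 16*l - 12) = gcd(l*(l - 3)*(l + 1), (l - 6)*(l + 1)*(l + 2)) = l + 1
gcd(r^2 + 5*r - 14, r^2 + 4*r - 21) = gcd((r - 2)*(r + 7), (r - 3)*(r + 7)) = r + 7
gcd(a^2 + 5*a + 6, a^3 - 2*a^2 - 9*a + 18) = a + 3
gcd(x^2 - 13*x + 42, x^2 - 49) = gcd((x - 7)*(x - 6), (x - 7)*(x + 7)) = x - 7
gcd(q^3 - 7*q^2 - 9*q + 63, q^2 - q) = 1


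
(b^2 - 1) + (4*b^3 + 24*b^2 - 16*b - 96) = 4*b^3 + 25*b^2 - 16*b - 97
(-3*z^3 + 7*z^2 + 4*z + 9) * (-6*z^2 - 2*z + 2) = 18*z^5 - 36*z^4 - 44*z^3 - 48*z^2 - 10*z + 18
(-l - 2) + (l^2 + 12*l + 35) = l^2 + 11*l + 33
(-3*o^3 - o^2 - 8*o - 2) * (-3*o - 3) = 9*o^4 + 12*o^3 + 27*o^2 + 30*o + 6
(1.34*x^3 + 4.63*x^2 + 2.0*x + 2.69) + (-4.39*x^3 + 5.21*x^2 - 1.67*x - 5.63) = -3.05*x^3 + 9.84*x^2 + 0.33*x - 2.94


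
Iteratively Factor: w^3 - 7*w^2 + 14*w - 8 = (w - 2)*(w^2 - 5*w + 4) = (w - 4)*(w - 2)*(w - 1)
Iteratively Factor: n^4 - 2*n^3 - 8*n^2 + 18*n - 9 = (n - 1)*(n^3 - n^2 - 9*n + 9) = (n - 1)*(n + 3)*(n^2 - 4*n + 3) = (n - 3)*(n - 1)*(n + 3)*(n - 1)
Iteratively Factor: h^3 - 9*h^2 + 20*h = (h - 4)*(h^2 - 5*h) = h*(h - 4)*(h - 5)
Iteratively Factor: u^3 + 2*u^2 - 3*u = (u + 3)*(u^2 - u) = (u - 1)*(u + 3)*(u)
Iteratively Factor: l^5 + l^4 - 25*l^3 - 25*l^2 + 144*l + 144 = (l + 4)*(l^4 - 3*l^3 - 13*l^2 + 27*l + 36) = (l + 1)*(l + 4)*(l^3 - 4*l^2 - 9*l + 36) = (l + 1)*(l + 3)*(l + 4)*(l^2 - 7*l + 12) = (l - 3)*(l + 1)*(l + 3)*(l + 4)*(l - 4)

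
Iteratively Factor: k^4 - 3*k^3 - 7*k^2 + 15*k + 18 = (k + 1)*(k^3 - 4*k^2 - 3*k + 18) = (k - 3)*(k + 1)*(k^2 - k - 6) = (k - 3)*(k + 1)*(k + 2)*(k - 3)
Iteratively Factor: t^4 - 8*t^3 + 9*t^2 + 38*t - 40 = (t - 4)*(t^3 - 4*t^2 - 7*t + 10) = (t - 4)*(t - 1)*(t^2 - 3*t - 10) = (t - 5)*(t - 4)*(t - 1)*(t + 2)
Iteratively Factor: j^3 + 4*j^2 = (j)*(j^2 + 4*j) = j*(j + 4)*(j)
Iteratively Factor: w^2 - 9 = (w + 3)*(w - 3)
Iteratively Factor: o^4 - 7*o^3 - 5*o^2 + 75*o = (o + 3)*(o^3 - 10*o^2 + 25*o) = o*(o + 3)*(o^2 - 10*o + 25) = o*(o - 5)*(o + 3)*(o - 5)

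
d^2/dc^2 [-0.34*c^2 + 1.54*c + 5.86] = -0.680000000000000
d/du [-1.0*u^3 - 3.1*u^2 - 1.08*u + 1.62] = -3.0*u^2 - 6.2*u - 1.08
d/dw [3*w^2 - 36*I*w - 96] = 6*w - 36*I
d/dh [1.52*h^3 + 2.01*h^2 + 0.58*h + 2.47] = 4.56*h^2 + 4.02*h + 0.58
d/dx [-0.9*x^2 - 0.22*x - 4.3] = -1.8*x - 0.22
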